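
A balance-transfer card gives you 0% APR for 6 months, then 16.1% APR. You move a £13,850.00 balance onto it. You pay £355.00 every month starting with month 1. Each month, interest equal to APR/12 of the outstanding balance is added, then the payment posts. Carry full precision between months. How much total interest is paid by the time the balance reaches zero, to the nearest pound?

£3,865

Promo months 1–6 at r₀ = 0%/12 = 0; months 7+ at r₁ = 16.1%/12 = 0.0134167.
After month 6 (no interest yet): B = £13,850.00 − 6·£355.00 = £11,720.00.
Then at r₁ with £355.00/mo: n₂ = −ln(1 − r₁·B/P)/ln(1+r₁) ≈ 43.90 → 44 more payments.
Total paid = 49·£355.00 + £319.84 = £17,714.84; interest = £17,714.84 − £13,850.00 = £3,864.84.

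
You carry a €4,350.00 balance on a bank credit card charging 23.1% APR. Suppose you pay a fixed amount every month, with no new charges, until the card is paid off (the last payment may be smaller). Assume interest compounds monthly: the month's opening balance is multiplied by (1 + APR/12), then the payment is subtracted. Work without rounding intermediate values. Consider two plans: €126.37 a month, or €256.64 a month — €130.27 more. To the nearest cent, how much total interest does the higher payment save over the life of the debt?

Monthly rate r = 23.1%/12 = 1.925% = 0.01925.
At €126.37/mo: n = ⌈−ln(1 − rB₀/P)/ln(1+r)⌉ = 57 payments (last €124.89); total interest = total paid − €4,350.00 = €2,851.61.
At €256.64/mo: 21 payments (last €183.62); total interest €966.42.
Interest saved = €2,851.61 − €966.42 = €1,885.19.

€1,885.19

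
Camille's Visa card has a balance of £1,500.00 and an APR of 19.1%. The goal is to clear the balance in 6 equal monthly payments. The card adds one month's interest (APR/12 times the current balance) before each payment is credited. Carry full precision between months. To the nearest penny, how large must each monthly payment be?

£264.11

Monthly rate r = 19.1%/12 = 1.59167% = 0.0159167.
Level-payment amortization: P = B₀·r / (1 − (1+r)^(−n)) = 1500.00·0.0159167 / (1 − 1.01592^(−6)).
Denominator 1 − (1+r)^(−6) = 0.0903978281.
P = 23.875 / 0.0903978281 ≈ 264.11.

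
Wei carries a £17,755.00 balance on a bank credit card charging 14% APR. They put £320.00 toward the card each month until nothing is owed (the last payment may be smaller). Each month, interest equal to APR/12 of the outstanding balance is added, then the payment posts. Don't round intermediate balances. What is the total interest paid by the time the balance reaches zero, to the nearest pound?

£10,997

Monthly rate r = 14%/12 = 1.16667% = 0.0116667.
Payoff takes n = ⌈−ln(1 − rB₀/P)/ln(1+r)⌉ = ⌈89.850⌉ = 90 payments; the last is £272.38.
Total paid = 89·£320.00 + £272.38 = £28,752.38.
Total interest = total paid − principal = £28,752.38 − £17,755.00 = £10,997.38.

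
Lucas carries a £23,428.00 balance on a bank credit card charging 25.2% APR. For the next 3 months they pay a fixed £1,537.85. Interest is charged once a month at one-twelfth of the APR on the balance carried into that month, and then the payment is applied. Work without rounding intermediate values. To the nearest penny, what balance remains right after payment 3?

£20,224.06

Monthly rate r = 25.2%/12 = 2.1% = 0.021.
Each month: B ← B·(1+r) − £1,537.85.
Month 1: interest £491.99; balance after payment £22,382.14.
Month 2: interest £470.02; balance after payment £21,314.31.
Month 3: interest £447.60; balance after payment £20,224.06.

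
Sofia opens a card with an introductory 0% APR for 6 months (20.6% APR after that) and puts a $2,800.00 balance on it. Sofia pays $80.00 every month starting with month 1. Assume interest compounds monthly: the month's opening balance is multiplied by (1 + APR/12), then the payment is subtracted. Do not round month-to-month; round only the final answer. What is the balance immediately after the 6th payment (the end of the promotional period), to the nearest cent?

$2,320.00

Promo months 1–6 at r₀ = 0%/12 = 0; months 7+ at r₁ = 20.6%/12 = 0.0171667.
After month 6 (no interest yet): B = $2,800.00 − 6·$80.00 = $2,320.00.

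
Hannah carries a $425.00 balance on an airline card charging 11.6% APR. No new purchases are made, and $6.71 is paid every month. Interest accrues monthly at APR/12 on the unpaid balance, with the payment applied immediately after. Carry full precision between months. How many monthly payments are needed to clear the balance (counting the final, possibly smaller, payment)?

Monthly rate r = 11.6%/12 = 0.966667% = 0.00966667.
Recurrence: B ← B·(1+r) − $6.71.
Month 1: interest $4.11; balance after payment $422.40.
Month 2: interest $4.08; balance after payment $419.77.
Closed form: n = −ln(1 − rB₀/P)/ln(1+r) = −ln(0.38773)/ln(1.00967) ≈ 98.485, so the balance reaches zero during payment 99.

99 months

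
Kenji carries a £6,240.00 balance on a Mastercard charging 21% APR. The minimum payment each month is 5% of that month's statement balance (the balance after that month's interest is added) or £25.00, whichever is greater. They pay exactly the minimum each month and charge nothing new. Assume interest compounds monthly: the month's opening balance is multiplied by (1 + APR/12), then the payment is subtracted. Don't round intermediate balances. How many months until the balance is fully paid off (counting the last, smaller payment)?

Monthly rate r = 21%/12 = 1.75% = 0.0175.
While 5% of the post-interest balance exceeds £25.00, each month B ← (B·(1+r))·(1 − 0.05), i.e. B shrinks by the factor (1+r)·0.95 = 0.96663.
This holds for months 1–75. Entering month 76 the balance is £489.26; 5% of the post-interest balance is now below £25.00, so the flat £25.00 minimum applies from here.
From month 76 a fixed £25.00 at rate r clears £489.26 in 25 more payments. Total: 75 + 25 = 100 months.

100 months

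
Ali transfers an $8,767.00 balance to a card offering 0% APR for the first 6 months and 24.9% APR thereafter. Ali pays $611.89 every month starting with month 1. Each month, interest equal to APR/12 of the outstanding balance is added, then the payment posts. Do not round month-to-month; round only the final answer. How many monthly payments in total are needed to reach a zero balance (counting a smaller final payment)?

Promo months 1–6 at r₀ = 0%/12 = 0; months 7+ at r₁ = 24.9%/12 = 0.02075.
After month 6 (no interest yet): B = $8,767.00 − 6·$611.89 = $5,095.66.
Then at r₁ with $611.89/mo: n₂ = −ln(1 − r₁·B/P)/ln(1+r₁) ≈ 9.24 → 10 more payments.

16 months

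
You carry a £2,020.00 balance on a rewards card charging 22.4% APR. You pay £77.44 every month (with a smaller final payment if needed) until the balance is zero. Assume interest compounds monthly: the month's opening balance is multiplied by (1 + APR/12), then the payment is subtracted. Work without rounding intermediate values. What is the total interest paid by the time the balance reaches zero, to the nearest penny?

Monthly rate r = 22.4%/12 = 1.86667% = 0.0186667.
Payoff takes n = ⌈−ln(1 − rB₀/P)/ln(1+r)⌉ = ⌈36.082⌉ = 37 payments; the last is £6.37.
Total paid = 36·£77.44 + £6.37 = £2,794.21.
Total interest = total paid − principal = £2,794.21 − £2,020.00 = £774.21.

£774.21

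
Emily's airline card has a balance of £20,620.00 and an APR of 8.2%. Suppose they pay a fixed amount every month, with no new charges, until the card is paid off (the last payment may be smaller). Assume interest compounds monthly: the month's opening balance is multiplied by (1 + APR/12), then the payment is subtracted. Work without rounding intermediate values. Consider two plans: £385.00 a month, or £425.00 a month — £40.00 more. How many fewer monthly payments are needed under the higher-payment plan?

Monthly rate r = 8.2%/12 = 0.683333% = 0.00683333.
At £385.00/mo: n = ⌈−ln(1 − rB₀/P)/ln(1+r)⌉ = 67 payments (last £351.35); total interest = total paid − £20,620.00 = £5,141.35.
At £425.00/mo: 60 payments (last £61.29); total interest £4,516.29.
Payments saved = 67 − 60 = 7.

7 fewer payments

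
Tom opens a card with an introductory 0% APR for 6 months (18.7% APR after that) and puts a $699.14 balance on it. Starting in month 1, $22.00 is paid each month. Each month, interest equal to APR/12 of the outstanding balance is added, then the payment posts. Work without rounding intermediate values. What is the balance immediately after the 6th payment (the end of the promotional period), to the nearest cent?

$567.14

Promo months 1–6 at r₀ = 0%/12 = 0; months 7+ at r₁ = 18.7%/12 = 0.0155833.
After month 6 (no interest yet): B = $699.14 − 6·$22.00 = $567.14.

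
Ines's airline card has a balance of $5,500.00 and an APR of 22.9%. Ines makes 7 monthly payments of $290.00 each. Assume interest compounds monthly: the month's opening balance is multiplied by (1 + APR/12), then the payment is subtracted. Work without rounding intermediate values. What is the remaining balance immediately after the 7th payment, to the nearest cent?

Monthly rate r = 22.9%/12 = 1.90833% = 0.0190833.
Each month: B ← B·(1+r) − $290.00.
Month 1: interest $104.96; balance after payment $5,314.96.
Month 2: interest $101.43; balance after payment $5,126.39.
Month 3: interest $97.83; balance after payment $4,934.21.
Month 4: interest $94.16; balance after payment $4,738.38.
Month 5: interest $90.42; balance after payment $4,538.80.
Month 6: interest $86.62; balance after payment $4,335.41.
Month 7: interest $82.73; balance after payment $4,128.15.

$4,128.15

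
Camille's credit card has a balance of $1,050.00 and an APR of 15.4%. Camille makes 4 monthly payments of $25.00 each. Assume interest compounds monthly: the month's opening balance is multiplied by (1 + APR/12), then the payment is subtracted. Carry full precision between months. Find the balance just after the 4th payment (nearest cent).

Monthly rate r = 15.4%/12 = 1.28333% = 0.0128333.
Each month: B ← B·(1+r) − $25.00.
Month 1: interest $13.47; balance after payment $1,038.47.
Month 2: interest $13.33; balance after payment $1,026.80.
Month 3: interest $13.18; balance after payment $1,014.98.
Month 4: interest $13.03; balance after payment $1,003.00.

$1,003.00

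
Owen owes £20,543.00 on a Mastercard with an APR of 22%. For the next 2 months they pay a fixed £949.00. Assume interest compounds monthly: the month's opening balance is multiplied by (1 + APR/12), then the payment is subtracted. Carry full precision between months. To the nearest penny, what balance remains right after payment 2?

Monthly rate r = 22%/12 = 1.83333% = 0.0183333.
Each month: B ← B·(1+r) − £949.00.
Month 1: interest £376.62; balance after payment £19,970.62.
Month 2: interest £366.13; balance after payment £19,387.75.

£19,387.75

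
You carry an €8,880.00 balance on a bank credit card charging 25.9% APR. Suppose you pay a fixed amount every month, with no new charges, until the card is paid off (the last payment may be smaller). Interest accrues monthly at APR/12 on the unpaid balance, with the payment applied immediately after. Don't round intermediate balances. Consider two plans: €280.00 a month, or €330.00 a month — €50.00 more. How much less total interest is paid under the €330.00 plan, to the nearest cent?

€1,690.49

Monthly rate r = 25.9%/12 = 2.15833% = 0.0215833.
At €280.00/mo: n = ⌈−ln(1 − rB₀/P)/ln(1+r)⌉ = 55 payments (last €6.57); total interest = total paid − €8,880.00 = €6,246.57.
At €330.00/mo: 41 payments (last €236.08); total interest €4,556.08.
Interest saved = €6,246.57 − €4,556.08 = €1,690.49.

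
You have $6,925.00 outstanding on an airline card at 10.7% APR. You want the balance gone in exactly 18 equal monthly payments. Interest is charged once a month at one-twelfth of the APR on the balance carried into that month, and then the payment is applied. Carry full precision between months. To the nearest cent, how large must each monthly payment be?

$418.13

Monthly rate r = 10.7%/12 = 0.891667% = 0.00891667.
Level-payment amortization: P = B₀·r / (1 − (1+r)^(−n)) = 6925.00·0.00891667 / (1 − 1.00892^(−18)).
Denominator 1 − (1+r)^(−18) = 0.147676102.
P = 61.7479 / 0.147676102 ≈ 418.13.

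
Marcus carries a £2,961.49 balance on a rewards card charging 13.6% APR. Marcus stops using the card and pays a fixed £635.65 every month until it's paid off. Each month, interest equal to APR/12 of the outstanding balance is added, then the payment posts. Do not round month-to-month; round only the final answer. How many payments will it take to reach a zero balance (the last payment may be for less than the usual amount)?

Monthly rate r = 13.6%/12 = 1.13333% = 0.0113333.
Recurrence: B ← B·(1+r) − £635.65.
Month 1: interest £33.56; balance after payment £2,359.40.
Month 2: interest £26.74; balance after payment £1,750.49.
Month 3: interest £19.84; balance after payment £1,134.68.
Month 4: interest £12.86; balance after payment £511.89.
Month 5: interest £5.80; balance after payment £0.00.

5 payments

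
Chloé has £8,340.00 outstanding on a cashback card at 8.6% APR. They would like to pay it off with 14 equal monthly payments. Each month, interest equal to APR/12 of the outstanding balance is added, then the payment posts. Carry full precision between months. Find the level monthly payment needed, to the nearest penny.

£628.23

Monthly rate r = 8.6%/12 = 0.716667% = 0.00716667.
Level-payment amortization: P = B₀·r / (1 − (1+r)^(−n)) = 8340.00·0.00716667 / (1 − 1.00717^(−14)).
Denominator 1 − (1+r)^(−14) = 0.095140426.
P = 59.77 / 0.095140426 ≈ 628.23.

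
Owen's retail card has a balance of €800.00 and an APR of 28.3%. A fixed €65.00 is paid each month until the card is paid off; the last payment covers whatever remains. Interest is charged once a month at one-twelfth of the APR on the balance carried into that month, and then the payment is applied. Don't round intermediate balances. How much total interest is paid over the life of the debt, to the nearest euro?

€156

Monthly rate r = 28.3%/12 = 2.35833% = 0.0235833.
Payoff takes n = ⌈−ln(1 − rB₀/P)/ln(1+r)⌉ = ⌈14.709⌉ = 15 payments; the last is €46.22.
Total paid = 14·€65.00 + €46.22 = €956.22.
Total interest = total paid − principal = €956.22 − €800.00 = €156.22.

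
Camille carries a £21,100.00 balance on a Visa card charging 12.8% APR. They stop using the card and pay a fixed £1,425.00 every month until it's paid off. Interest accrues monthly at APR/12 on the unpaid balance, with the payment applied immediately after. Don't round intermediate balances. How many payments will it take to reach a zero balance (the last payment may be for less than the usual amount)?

Monthly rate r = 12.8%/12 = 1.06667% = 0.0106667.
Recurrence: B ← B·(1+r) − £1,425.00.
Month 1: interest £225.07; balance after payment £19,900.07.
Month 2: interest £212.27; balance after payment £18,687.33.
Closed form: n = −ln(1 − rB₀/P)/ln(1+r) = −ln(0.84206)/ln(1.01067) ≈ 16.202, so the balance reaches zero during payment 17.

17 months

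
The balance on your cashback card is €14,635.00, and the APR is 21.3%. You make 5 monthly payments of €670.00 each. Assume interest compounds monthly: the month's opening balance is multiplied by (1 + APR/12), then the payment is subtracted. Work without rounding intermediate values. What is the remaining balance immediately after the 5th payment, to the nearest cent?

€12,509.74

Monthly rate r = 21.3%/12 = 1.775% = 0.01775.
Each month: B ← B·(1+r) − €670.00.
Month 1: interest €259.77; balance after payment €14,224.77.
Month 2: interest €252.49; balance after payment €13,807.26.
Month 3: interest €245.08; balance after payment €13,382.34.
Month 4: interest €237.54; balance after payment €12,949.88.
Month 5: interest €229.86; balance after payment €12,509.74.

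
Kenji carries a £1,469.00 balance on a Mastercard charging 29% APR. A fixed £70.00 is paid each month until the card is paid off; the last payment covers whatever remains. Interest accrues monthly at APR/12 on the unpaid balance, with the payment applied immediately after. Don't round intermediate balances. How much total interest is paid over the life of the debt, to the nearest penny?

Monthly rate r = 29%/12 = 2.41667% = 0.0241667.
Payoff takes n = ⌈−ln(1 − rB₀/P)/ln(1+r)⌉ = ⌈29.631⌉ = 30 payments; the last is £44.34.
Total paid = 29·£70.00 + £44.34 = £2,074.34.
Total interest = total paid − principal = £2,074.34 − £1,469.00 = £605.34.

£605.34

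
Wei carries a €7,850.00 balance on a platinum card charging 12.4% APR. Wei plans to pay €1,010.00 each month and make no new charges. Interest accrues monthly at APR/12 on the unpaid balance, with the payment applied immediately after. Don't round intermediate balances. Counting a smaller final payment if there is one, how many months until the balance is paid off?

Monthly rate r = 12.4%/12 = 1.03333% = 0.0103333.
Recurrence: B ← B·(1+r) − €1,010.00.
Month 1: interest €81.12; balance after payment €6,921.12.
Month 2: interest €71.52; balance after payment €5,982.63.
Closed form: n = −ln(1 − rB₀/P)/ln(1+r) = −ln(0.91969)/ln(1.01033) ≈ 8.144, so the balance reaches zero during payment 9.

9 payments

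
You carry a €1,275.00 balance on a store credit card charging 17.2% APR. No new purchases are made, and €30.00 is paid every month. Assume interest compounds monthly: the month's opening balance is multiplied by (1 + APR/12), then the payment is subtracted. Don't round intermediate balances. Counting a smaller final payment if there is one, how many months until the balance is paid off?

67 payments

Monthly rate r = 17.2%/12 = 1.43333% = 0.0143333.
Recurrence: B ← B·(1+r) − €30.00.
Month 1: interest €18.27; balance after payment €1,263.28.
Month 2: interest €18.11; balance after payment €1,251.38.
Closed form: n = −ln(1 − rB₀/P)/ln(1+r) = −ln(0.39083)/ln(1.01433) ≈ 66.013, so the balance reaches zero during payment 67.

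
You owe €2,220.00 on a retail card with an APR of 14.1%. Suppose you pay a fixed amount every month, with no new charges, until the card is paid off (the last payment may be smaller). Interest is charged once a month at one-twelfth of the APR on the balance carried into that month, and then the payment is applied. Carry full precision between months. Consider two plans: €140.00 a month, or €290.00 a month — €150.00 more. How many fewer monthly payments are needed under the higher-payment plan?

9 fewer payments

Monthly rate r = 14.1%/12 = 1.175% = 0.01175.
At €140.00/mo: n = ⌈−ln(1 − rB₀/P)/ln(1+r)⌉ = 18 payments (last €91.32); total interest = total paid − €2,220.00 = €251.32.
At €290.00/mo: 9 payments (last €20.01); total interest €120.01.
Payments saved = 18 − 9 = 9.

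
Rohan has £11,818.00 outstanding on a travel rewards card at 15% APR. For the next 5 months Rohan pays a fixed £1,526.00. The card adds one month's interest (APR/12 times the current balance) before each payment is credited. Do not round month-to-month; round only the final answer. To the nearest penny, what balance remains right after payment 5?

£4,752.17

Monthly rate r = 15%/12 = 1.25% = 0.0125.
Each month: B ← B·(1+r) − £1,526.00.
Month 1: interest £147.72; balance after payment £10,439.73.
Month 2: interest £130.50; balance after payment £9,044.22.
Month 3: interest £113.05; balance after payment £7,631.27.
Month 4: interest £95.39; balance after payment £6,200.67.
Month 5: interest £77.51; balance after payment £4,752.17.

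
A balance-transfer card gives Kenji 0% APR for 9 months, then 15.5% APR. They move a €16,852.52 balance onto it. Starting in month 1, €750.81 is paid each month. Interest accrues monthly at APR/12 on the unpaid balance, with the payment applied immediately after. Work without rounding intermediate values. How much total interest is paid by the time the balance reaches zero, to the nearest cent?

€1,065.54

Promo months 1–9 at r₀ = 0%/12 = 0; months 10+ at r₁ = 15.5%/12 = 0.0129167.
After month 9 (no interest yet): B = €16,852.52 − 9·€750.81 = €10,095.23.
Then at r₁ with €750.81/mo: n₂ = −ln(1 − r₁·B/P)/ln(1+r₁) ≈ 14.86 → 15 more payments.
Total paid = 23·€750.81 + €649.43 = €17,918.06; interest = €17,918.06 − €16,852.52 = €1,065.54.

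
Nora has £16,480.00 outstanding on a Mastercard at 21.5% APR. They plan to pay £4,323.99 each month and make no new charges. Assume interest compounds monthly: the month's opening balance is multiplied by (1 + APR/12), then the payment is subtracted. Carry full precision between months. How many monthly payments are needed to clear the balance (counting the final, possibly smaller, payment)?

Monthly rate r = 21.5%/12 = 1.79167% = 0.0179167.
Recurrence: B ← B·(1+r) − £4,323.99.
Month 1: interest £295.27; balance after payment £12,451.28.
Month 2: interest £223.09; balance after payment £8,350.37.
Month 3: interest £149.61; balance after payment £4,175.99.
Month 4: interest £74.82; balance after payment £0.00.

4 payments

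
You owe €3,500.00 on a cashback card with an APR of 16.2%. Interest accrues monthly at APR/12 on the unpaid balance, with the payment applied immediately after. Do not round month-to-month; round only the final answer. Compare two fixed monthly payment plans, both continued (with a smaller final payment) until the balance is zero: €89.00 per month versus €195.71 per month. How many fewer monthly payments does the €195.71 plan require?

Monthly rate r = 16.2%/12 = 1.35% = 0.0135.
At €89.00/mo: n = ⌈−ln(1 − rB₀/P)/ln(1+r)⌉ = 57 payments (last €39.93); total interest = total paid − €3,500.00 = €1,523.93.
At €195.71/mo: 21 payments (last €118.89); total interest €533.09.
Payments saved = 57 − 21 = 36.

36 fewer payments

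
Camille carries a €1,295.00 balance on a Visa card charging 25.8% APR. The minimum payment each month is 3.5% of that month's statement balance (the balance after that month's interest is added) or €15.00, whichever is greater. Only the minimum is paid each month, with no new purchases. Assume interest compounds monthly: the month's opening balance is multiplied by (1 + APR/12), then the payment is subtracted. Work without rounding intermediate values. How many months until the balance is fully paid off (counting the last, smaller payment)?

122 months

Monthly rate r = 25.8%/12 = 2.15% = 0.0215.
While 3.5% of the post-interest balance exceeds €15.00, each month B ← (B·(1+r))·(1 − 0.035), i.e. B shrinks by the factor (1+r)·0.965 = 0.98575.
This holds for months 1–79. Entering month 80 the balance is €416.64; 3.5% of the post-interest balance is now below €15.00, so the flat €15.00 minimum applies from here.
From month 80 a fixed €15.00 at rate r clears €416.64 in 43 more payments. Total: 79 + 43 = 122 months.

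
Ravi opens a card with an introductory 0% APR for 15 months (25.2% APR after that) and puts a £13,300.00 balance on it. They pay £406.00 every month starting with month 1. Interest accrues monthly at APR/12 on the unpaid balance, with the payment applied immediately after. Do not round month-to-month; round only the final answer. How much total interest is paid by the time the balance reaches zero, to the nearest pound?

£1,908

Promo months 1–15 at r₀ = 0%/12 = 0; months 16+ at r₁ = 25.2%/12 = 0.021.
After month 15 (no interest yet): B = £13,300.00 − 15·£406.00 = £7,210.00.
Then at r₁ with £406.00/mo: n₂ = −ln(1 − r₁·B/P)/ln(1+r₁) ≈ 22.46 → 23 more payments.
Total paid = 37·£406.00 + £186.30 = £15,208.30; interest = £15,208.30 − £13,300.00 = £1,908.30.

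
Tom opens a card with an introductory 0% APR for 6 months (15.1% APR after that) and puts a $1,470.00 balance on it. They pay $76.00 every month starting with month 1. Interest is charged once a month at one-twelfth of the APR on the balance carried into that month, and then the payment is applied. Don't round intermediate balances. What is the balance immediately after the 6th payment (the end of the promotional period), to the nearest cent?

$1,014.00

Promo months 1–6 at r₀ = 0%/12 = 0; months 7+ at r₁ = 15.1%/12 = 0.0125833.
After month 6 (no interest yet): B = $1,470.00 − 6·$76.00 = $1,014.00.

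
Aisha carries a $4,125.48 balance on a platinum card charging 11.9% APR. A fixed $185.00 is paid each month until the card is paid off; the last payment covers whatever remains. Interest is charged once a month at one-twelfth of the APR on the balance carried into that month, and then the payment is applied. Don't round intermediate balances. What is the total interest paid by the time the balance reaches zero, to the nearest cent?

Monthly rate r = 11.9%/12 = 0.991667% = 0.00991667.
Payoff takes n = ⌈−ln(1 − rB₀/P)/ln(1+r)⌉ = ⌈25.327⌉ = 26 payments; the last is $60.74.
Total paid = 25·$185.00 + $60.74 = $4,685.74.
Total interest = total paid − principal = $4,685.74 − $4,125.48 = $560.26.

$560.26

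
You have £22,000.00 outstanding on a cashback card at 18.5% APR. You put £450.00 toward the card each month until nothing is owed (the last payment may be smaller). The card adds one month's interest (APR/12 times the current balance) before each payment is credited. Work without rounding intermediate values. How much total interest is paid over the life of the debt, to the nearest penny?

Monthly rate r = 18.5%/12 = 1.54167% = 0.0154167.
Payoff takes n = ⌈−ln(1 − rB₀/P)/ln(1+r)⌉ = ⌈91.589⌉ = 92 payments; the last is £265.78.
Total paid = 91·£450.00 + £265.78 = £41,215.78.
Total interest = total paid − principal = £41,215.78 − £22,000.00 = £19,215.78.

£19,215.78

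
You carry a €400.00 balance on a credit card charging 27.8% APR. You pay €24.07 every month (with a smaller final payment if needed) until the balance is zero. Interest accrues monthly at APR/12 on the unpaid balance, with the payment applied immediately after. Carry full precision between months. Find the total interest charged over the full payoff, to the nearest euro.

€111

Monthly rate r = 27.8%/12 = 2.31667% = 0.0231667.
Payoff takes n = ⌈−ln(1 − rB₀/P)/ln(1+r)⌉ = ⌈21.225⌉ = 22 payments; the last is €5.48.
Total paid = 21·€24.07 + €5.48 = €510.95.
Total interest = total paid − principal = €510.95 − €400.00 = €110.95.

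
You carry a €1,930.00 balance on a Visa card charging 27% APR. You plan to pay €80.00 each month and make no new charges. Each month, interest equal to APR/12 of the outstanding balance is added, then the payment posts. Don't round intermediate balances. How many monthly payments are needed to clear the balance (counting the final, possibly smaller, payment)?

36 payments

Monthly rate r = 27%/12 = 2.25% = 0.0225.
Recurrence: B ← B·(1+r) − €80.00.
Month 1: interest €43.42; balance after payment €1,893.42.
Month 2: interest €42.60; balance after payment €1,856.03.
Closed form: n = −ln(1 − rB₀/P)/ln(1+r) = −ln(0.45719)/ln(1.0225) ≈ 35.175, so the balance reaches zero during payment 36.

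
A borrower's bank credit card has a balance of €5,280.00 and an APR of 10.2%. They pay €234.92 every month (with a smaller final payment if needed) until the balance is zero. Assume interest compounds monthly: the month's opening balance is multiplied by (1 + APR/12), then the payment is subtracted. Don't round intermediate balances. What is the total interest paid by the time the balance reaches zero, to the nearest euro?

€604

Monthly rate r = 10.2%/12 = 0.85% = 0.0085.
Payoff takes n = ⌈−ln(1 − rB₀/P)/ln(1+r)⌉ = ⌈25.048⌉ = 26 payments; the last is €11.38.
Total paid = 25·€234.92 + €11.38 = €5,884.38.
Total interest = total paid − principal = €5,884.38 − €5,280.00 = €604.38.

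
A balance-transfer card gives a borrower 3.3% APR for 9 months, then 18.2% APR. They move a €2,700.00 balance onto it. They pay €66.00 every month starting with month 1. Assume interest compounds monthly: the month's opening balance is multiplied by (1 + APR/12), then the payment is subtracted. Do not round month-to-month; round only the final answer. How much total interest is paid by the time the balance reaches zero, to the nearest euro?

Promo months 1–9 at r₀ = 3.3%/12 = 0.00275; months 10+ at r₁ = 18.2%/12 = 0.0151667.
After month 9: iterate B ← B·(1+r₀) − €66.00 for 9 months → €2,166.99.
Then at r₁ with €66.00/mo: n₂ = −ln(1 − r₁·B/P)/ln(1+r₁) ≈ 45.78 → 46 more payments.
Total paid = 54·€66.00 + €51.47 = €3,615.47; interest = €3,615.47 − €2,700.00 = €915.47.

€915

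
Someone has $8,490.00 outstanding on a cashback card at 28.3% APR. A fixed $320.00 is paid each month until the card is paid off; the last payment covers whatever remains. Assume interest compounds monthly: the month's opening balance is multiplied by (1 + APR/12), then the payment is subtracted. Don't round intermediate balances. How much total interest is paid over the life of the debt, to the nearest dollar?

Monthly rate r = 28.3%/12 = 2.35833% = 0.0235833.
Payoff takes n = ⌈−ln(1 − rB₀/P)/ln(1+r)⌉ = ⌈42.158⌉ = 43 payments; the last is $51.08.
Total paid = 42·$320.00 + $51.08 = $13,491.08.
Total interest = total paid − principal = $13,491.08 − $8,490.00 = $5,001.08.

$5,001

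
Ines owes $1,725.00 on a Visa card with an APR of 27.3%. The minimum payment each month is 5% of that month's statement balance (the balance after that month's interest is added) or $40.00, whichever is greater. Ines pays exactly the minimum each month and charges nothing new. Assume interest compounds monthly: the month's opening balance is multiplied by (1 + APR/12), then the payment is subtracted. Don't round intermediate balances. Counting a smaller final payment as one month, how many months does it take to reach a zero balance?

Monthly rate r = 27.3%/12 = 2.275% = 0.02275.
While 5% of the post-interest balance exceeds $40.00, each month B ← (B·(1+r))·(1 − 0.05), i.e. B shrinks by the factor (1+r)·0.95 = 0.97161.
This holds for months 1–28. Entering month 29 the balance is $770.19; 5% of the post-interest balance is now below $40.00, so the flat $40.00 minimum applies from here.
From month 29 a fixed $40.00 at rate r clears $770.19 in 26 more payments. Total: 28 + 26 = 54 months.

54 months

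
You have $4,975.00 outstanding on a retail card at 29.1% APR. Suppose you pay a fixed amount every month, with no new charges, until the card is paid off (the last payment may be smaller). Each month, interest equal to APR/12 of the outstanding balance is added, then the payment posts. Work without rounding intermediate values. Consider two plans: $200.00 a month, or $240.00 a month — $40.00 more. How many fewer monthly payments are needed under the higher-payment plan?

9 fewer payments

Monthly rate r = 29.1%/12 = 2.425% = 0.02425.
At $200.00/mo: n = ⌈−ln(1 − rB₀/P)/ln(1+r)⌉ = 39 payments (last $116.32); total interest = total paid − $4,975.00 = $2,741.32.
At $240.00/mo: 30 payments (last $37.11); total interest $2,022.11.
Payments saved = 39 − 30 = 9.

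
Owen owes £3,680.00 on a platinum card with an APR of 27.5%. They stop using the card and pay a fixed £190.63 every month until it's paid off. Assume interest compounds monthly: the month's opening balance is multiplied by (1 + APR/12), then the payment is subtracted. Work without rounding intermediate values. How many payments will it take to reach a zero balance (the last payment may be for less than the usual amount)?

26 payments

Monthly rate r = 27.5%/12 = 2.29167% = 0.0229167.
Recurrence: B ← B·(1+r) − £190.63.
Month 1: interest £84.33; balance after payment £3,573.70.
Month 2: interest £81.90; balance after payment £3,464.97.
Closed form: n = −ln(1 − rB₀/P)/ln(1+r) = −ln(0.55761)/ln(1.02292) ≈ 25.779, so the balance reaches zero during payment 26.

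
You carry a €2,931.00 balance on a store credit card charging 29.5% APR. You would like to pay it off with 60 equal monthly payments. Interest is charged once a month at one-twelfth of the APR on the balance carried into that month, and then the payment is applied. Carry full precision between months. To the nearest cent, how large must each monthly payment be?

Monthly rate r = 29.5%/12 = 2.45833% = 0.0245833.
Level-payment amortization: P = B₀·r / (1 − (1+r)^(−n)) = 2931.00·0.0245833 / (1 − 1.02458^(−60)).
Denominator 1 − (1+r)^(−60) = 0.767103598.
P = 72.0537 / 0.767103598 ≈ 93.93.

€93.93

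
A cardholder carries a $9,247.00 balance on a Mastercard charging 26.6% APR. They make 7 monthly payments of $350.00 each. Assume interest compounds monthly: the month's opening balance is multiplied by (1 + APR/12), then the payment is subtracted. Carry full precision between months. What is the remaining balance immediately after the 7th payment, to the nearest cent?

$8,161.77

Monthly rate r = 26.6%/12 = 2.21667% = 0.0221667.
Each month: B ← B·(1+r) − $350.00.
Month 1: interest $204.98; balance after payment $9,101.98.
Month 2: interest $201.76; balance after payment $8,953.74.
Month 3: interest $198.47; balance after payment $8,802.21.
Month 4: interest $195.12; balance after payment $8,647.33.
Month 5: interest $191.68; balance after payment $8,489.01.
Month 6: interest $188.17; balance after payment $8,327.18.
Month 7: interest $184.59; balance after payment $8,161.77.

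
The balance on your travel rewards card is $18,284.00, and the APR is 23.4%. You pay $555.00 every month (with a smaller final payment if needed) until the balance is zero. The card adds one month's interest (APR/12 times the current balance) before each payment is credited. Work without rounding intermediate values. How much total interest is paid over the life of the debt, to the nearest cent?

$11,270.46

Monthly rate r = 23.4%/12 = 1.95% = 0.0195.
Payoff takes n = ⌈−ln(1 − rB₀/P)/ln(1+r)⌉ = ⌈53.249⌉ = 54 payments; the last is $139.46.
Total paid = 53·$555.00 + $139.46 = $29,554.46.
Total interest = total paid − principal = $29,554.46 − $18,284.00 = $11,270.46.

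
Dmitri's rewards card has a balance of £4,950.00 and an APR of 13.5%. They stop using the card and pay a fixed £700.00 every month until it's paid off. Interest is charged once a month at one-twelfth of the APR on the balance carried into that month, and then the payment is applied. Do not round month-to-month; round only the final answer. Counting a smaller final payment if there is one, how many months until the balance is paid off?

Monthly rate r = 13.5%/12 = 1.125% = 0.01125.
Recurrence: B ← B·(1+r) − £700.00.
Month 1: interest £55.69; balance after payment £4,305.69.
Month 2: interest £48.44; balance after payment £3,654.13.
Closed form: n = −ln(1 − rB₀/P)/ln(1+r) = −ln(0.92045)/ln(1.01125) ≈ 7.410, so the balance reaches zero during payment 8.

8 months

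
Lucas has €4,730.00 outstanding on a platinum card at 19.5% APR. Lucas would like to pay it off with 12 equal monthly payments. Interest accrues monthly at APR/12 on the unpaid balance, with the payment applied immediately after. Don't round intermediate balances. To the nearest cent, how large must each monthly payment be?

Monthly rate r = 19.5%/12 = 1.625% = 0.01625.
Level-payment amortization: P = B₀·r / (1 − (1+r)^(−n)) = 4730.00·0.01625 / (1 − 1.01625^(−12)).
Denominator 1 − (1+r)^(−12) = 0.175874605.
P = 76.8625 / 0.175874605 ≈ 437.03.

€437.03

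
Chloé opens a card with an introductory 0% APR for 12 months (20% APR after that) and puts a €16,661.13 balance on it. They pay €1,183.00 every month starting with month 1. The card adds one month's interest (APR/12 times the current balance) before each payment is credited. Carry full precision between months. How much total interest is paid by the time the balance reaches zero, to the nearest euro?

Promo months 1–12 at r₀ = 0%/12 = 0; months 13+ at r₁ = 20%/12 = 0.0166667.
After month 12 (no interest yet): B = €16,661.13 − 12·€1,183.00 = €2,465.13.
Then at r₁ with €1,183.00/mo: n₂ = −ln(1 − r₁·B/P)/ln(1+r₁) ≈ 2.14 → 3 more payments.
Total paid = 14·€1,183.00 + €164.97 = €16,726.97; interest = €16,726.97 − €16,661.13 = €65.84.

€66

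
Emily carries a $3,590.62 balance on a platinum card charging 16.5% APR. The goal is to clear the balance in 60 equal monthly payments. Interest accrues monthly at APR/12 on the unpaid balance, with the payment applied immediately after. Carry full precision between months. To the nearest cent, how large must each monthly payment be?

$88.27

Monthly rate r = 16.5%/12 = 1.375% = 0.01375.
Level-payment amortization: P = B₀·r / (1 − (1+r)^(−n)) = 3590.62·0.01375 / (1 − 1.01375^(−60)).
Denominator 1 − (1+r)^(−60) = 0.559295011.
P = 49.371 / 0.559295011 ≈ 88.27.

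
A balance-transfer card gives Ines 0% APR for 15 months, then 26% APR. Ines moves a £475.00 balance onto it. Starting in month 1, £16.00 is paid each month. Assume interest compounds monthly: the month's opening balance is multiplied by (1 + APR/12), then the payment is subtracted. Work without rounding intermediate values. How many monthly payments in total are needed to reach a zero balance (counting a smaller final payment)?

Promo months 1–15 at r₀ = 0%/12 = 0; months 16+ at r₁ = 26%/12 = 0.0216667.
After month 15 (no interest yet): B = £475.00 − 15·£16.00 = £235.00.
Then at r₁ with £16.00/mo: n₂ = −ln(1 − r₁·B/P)/ln(1+r₁) ≈ 17.87 → 18 more payments.

33 payments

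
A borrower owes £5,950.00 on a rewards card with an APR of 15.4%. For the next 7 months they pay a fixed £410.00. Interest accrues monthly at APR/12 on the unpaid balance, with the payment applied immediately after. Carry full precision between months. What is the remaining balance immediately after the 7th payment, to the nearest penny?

Monthly rate r = 15.4%/12 = 1.28333% = 0.0128333.
Each month: B ← B·(1+r) − £410.00.
Month 1: interest £76.36; balance after payment £5,616.36.
Month 2: interest £72.08; balance after payment £5,278.43.
Month 3: interest £67.74; balance after payment £4,936.17.
Month 4: interest £63.35; balance after payment £4,589.52.
Month 5: interest £58.90; balance after payment £4,238.42.
Month 6: interest £54.39; balance after payment £3,882.81.
Month 7: interest £49.83; balance after payment £3,522.64.

£3,522.64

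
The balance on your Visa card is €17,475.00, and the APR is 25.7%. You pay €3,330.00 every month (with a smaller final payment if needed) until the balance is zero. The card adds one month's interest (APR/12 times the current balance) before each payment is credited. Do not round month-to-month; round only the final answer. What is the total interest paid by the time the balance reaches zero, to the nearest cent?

€1,268.45

Monthly rate r = 25.7%/12 = 2.14167% = 0.0214167.
Payoff takes n = ⌈−ln(1 − rB₀/P)/ln(1+r)⌉ = ⌈5.626⌉ = 6 payments; the last is €2,093.45.
Total paid = 5·€3,330.00 + €2,093.45 = €18,743.45.
Total interest = total paid − principal = €18,743.45 − €17,475.00 = €1,268.45.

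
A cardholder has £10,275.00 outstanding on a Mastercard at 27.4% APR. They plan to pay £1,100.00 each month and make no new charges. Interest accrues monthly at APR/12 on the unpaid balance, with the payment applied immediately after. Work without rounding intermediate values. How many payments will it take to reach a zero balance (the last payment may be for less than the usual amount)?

11 payments

Monthly rate r = 27.4%/12 = 2.28333% = 0.0228333.
Recurrence: B ← B·(1+r) − £1,100.00.
Month 1: interest £234.61; balance after payment £9,409.61.
Month 2: interest £214.85; balance after payment £8,524.47.
Closed form: n = −ln(1 − rB₀/P)/ln(1+r) = −ln(0.78672)/ln(1.02283) ≈ 10.626, so the balance reaches zero during payment 11.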